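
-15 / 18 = -5 / 6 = -0.83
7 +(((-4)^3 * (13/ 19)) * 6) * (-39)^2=-7592699/ 19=-399615.74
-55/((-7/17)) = 935/7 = 133.57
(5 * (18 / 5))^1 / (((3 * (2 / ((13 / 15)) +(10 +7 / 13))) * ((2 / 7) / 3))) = 819 / 167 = 4.90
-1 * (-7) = 7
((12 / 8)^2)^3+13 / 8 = 833 / 64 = 13.02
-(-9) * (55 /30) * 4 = 66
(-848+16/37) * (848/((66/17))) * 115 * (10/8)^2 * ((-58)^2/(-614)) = 68317928560000/374847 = 182255503.07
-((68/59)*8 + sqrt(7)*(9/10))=-544/59 - 9*sqrt(7)/10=-11.60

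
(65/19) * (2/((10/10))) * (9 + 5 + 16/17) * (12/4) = 99060/323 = 306.69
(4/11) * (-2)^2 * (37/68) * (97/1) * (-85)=-71780/11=-6525.45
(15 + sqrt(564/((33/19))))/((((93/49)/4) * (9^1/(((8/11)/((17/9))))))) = 7840/5797 + 3136 * sqrt(9823)/191301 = 2.98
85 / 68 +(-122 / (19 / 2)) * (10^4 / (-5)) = 1952095 / 76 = 25685.46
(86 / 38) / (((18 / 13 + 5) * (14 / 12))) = 3354 / 11039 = 0.30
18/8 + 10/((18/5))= 5.03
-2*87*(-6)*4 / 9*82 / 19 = 38048 / 19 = 2002.53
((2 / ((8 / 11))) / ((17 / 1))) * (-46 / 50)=-253 / 1700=-0.15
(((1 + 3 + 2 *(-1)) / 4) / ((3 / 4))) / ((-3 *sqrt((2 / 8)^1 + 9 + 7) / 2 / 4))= -32 *sqrt(65) / 585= -0.44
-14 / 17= -0.82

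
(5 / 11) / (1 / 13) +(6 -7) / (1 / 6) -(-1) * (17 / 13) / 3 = 148 / 429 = 0.34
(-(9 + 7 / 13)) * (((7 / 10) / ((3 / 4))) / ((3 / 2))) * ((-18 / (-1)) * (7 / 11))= -48608 / 715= -67.98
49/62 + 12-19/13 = 9131/806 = 11.33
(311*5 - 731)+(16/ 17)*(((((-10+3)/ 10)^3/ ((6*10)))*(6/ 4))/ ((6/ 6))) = 35019657/ 42500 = 823.99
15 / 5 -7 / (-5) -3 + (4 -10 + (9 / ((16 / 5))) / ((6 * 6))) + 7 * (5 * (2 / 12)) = 1259 / 960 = 1.31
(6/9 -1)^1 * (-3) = 1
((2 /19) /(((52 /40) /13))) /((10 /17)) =34 /19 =1.79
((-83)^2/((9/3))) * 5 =34445/3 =11481.67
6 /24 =0.25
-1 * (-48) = 48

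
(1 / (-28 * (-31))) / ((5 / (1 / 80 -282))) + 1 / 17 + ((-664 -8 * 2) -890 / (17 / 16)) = -8957796303 / 5902400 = -1517.65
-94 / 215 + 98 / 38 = 8749 / 4085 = 2.14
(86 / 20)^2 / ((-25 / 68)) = -31433 / 625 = -50.29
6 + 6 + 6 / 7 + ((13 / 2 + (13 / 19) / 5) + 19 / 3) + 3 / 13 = 1351633 / 51870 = 26.06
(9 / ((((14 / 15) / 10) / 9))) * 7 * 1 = 6075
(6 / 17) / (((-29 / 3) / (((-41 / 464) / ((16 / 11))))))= 4059 / 1830016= 0.00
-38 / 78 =-19 / 39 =-0.49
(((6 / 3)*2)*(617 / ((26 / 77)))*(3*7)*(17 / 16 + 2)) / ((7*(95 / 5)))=6983823 / 1976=3534.32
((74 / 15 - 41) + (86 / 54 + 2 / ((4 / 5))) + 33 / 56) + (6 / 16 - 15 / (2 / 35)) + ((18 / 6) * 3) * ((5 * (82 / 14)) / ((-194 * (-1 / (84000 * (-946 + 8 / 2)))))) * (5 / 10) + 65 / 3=-19708906273999 / 366660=-53752539.88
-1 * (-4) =4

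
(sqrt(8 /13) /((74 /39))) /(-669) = -sqrt(26) /8251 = -0.00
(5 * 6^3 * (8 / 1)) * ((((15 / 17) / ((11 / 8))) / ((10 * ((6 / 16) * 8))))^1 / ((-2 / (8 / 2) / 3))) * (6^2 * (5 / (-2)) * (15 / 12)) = 23328000 / 187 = 124748.66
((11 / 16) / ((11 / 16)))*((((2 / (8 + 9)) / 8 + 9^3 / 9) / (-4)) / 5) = -5509 / 1360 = -4.05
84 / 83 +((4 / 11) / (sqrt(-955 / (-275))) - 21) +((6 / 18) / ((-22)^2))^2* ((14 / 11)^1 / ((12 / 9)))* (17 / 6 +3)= -153897738449 / 7699526208 +4* sqrt(10505) / 2101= -19.79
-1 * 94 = -94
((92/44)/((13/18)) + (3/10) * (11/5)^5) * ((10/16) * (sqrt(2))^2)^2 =82028379/2860000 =28.68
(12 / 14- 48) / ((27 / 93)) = -3410 / 21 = -162.38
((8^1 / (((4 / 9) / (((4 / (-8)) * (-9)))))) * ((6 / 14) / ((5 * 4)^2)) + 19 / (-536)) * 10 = 9631 / 18760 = 0.51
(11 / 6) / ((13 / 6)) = 11 / 13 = 0.85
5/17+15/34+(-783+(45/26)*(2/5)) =-345455/442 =-781.57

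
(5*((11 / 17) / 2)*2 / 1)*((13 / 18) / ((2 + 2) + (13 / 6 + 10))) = 715 / 4947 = 0.14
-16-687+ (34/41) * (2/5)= -144047/205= -702.67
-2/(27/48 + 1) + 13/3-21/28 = 691/300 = 2.30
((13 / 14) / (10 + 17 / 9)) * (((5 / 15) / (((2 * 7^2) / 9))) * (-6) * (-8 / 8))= 0.01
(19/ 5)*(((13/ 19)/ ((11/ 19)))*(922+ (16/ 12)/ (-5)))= 3415022/ 825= 4139.42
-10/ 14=-5/ 7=-0.71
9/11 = 0.82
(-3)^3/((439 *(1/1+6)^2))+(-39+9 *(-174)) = -34525182/21511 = -1605.00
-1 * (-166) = 166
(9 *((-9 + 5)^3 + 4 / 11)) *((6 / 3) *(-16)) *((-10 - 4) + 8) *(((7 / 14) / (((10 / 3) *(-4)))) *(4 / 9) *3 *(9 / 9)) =60480 / 11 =5498.18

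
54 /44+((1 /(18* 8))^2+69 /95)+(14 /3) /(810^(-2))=66346553949589 /21669120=3061801.95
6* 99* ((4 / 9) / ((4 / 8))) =528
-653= -653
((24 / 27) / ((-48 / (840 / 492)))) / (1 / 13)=-455 / 1107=-0.41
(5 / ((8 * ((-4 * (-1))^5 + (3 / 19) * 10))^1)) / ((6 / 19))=1805 / 935328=0.00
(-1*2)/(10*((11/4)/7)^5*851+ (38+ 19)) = -17210368/1175767493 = -0.01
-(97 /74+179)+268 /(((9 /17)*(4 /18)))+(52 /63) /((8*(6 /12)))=9780389 /4662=2097.90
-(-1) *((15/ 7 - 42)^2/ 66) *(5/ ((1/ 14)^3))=3632580/ 11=330234.55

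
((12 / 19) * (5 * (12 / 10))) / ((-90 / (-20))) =16 / 19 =0.84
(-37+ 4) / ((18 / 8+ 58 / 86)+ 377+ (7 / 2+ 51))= -0.08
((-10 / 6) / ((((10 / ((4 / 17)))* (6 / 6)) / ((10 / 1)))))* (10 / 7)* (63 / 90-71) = 14060 / 357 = 39.38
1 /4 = 0.25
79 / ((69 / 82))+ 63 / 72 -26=37955 / 552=68.76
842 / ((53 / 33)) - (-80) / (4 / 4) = 32026 / 53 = 604.26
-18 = -18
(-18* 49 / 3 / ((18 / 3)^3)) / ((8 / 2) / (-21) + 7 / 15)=-1715 / 348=-4.93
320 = 320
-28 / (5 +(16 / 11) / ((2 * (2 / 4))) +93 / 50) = -15400 / 4573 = -3.37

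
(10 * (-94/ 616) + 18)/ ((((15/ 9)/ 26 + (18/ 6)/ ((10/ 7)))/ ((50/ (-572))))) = -951375/ 1429736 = -0.67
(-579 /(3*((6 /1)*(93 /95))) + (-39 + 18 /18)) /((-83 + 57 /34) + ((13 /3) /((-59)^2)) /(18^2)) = 126349167762 /145009715839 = 0.87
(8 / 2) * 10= 40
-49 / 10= -4.90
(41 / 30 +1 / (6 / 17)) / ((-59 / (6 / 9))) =-14 / 295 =-0.05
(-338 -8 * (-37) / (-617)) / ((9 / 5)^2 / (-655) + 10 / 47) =-160730024250 / 98684831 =-1628.72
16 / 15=1.07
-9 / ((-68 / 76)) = 171 / 17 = 10.06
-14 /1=-14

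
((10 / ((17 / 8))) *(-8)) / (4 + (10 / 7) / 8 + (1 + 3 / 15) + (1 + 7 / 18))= -806400 / 144959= -5.56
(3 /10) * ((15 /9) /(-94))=-1 /188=-0.01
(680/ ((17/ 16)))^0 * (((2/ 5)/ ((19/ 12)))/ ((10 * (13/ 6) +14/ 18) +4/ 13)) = 1404/ 126445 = 0.01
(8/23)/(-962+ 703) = -8/5957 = -0.00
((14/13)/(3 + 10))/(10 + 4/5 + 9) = 70/16731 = 0.00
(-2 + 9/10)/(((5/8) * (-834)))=0.00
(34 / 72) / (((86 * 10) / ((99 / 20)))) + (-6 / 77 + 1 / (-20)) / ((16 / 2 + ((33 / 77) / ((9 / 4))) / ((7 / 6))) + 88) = 618603 / 445755200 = 0.00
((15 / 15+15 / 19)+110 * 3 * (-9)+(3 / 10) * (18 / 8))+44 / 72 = -20293763 / 6840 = -2966.92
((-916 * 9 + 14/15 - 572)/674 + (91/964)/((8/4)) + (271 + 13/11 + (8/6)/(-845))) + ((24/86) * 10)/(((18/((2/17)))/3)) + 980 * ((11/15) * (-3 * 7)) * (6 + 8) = -186326840363499117/882945092744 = -211028.80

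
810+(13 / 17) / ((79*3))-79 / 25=806.84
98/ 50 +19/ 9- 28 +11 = -2909/ 225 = -12.93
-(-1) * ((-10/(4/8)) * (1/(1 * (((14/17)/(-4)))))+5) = 715/7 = 102.14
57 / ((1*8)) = 57 / 8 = 7.12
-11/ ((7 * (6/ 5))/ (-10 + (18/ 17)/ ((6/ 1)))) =9185/ 714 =12.86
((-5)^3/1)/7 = -125/7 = -17.86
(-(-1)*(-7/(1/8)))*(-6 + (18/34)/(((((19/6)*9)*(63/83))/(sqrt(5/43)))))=336 -1328*sqrt(215)/41667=335.53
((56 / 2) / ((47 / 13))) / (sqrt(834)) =0.27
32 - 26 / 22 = 339 / 11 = 30.82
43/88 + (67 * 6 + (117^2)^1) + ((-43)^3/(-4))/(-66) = 13790.33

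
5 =5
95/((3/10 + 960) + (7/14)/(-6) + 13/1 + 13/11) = 62700/643103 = 0.10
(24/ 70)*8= 2.74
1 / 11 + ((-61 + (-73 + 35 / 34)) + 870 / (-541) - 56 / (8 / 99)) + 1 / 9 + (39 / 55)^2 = -414079137209 / 500776650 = -826.87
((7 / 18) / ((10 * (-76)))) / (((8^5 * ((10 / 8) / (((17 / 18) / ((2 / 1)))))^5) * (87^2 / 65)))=-129206987 / 125218097808998400000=-0.00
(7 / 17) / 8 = 7 / 136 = 0.05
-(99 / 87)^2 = -1089 / 841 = -1.29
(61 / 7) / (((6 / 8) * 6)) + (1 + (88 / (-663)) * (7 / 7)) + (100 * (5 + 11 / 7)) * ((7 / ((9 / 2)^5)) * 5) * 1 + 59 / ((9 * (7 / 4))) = 1736909273 / 91348803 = 19.01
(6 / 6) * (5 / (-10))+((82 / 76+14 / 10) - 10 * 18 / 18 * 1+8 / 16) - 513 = -98899 / 190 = -520.52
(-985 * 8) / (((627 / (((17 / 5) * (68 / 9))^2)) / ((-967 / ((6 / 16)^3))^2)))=-516255571245191397376 / 185118615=-2788782593501.96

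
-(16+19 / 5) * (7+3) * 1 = -198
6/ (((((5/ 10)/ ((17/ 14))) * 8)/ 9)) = 459/ 28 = 16.39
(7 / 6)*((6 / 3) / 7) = 1 / 3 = 0.33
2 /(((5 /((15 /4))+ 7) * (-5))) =-6 /125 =-0.05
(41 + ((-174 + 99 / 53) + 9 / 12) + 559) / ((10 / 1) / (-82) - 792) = -3725547 / 6885124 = -0.54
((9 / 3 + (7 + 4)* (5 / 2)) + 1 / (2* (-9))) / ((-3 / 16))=-4384 / 27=-162.37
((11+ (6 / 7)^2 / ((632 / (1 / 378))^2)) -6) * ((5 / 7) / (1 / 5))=9710047368025 / 543762652608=17.86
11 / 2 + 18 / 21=89 / 14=6.36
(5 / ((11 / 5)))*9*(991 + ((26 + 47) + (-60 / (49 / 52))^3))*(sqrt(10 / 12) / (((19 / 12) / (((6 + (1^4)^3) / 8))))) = -1701345907350*sqrt(30) / 3512663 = -2652874.85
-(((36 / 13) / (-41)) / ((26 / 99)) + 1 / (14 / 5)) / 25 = -9697 / 2425150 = -0.00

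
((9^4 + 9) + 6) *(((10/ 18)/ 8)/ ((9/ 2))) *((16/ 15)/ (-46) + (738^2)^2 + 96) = 56082207636453536/ 1863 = 30103171034059.87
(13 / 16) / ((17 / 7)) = 91 / 272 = 0.33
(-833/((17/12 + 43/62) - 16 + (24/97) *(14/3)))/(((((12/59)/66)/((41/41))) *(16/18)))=43892153613/1838140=23878.57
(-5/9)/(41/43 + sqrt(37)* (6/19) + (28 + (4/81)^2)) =-462220450932555/23985220572123901 + 5040914518170* sqrt(37)/23985220572123901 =-0.02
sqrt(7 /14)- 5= -5 + sqrt(2) /2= -4.29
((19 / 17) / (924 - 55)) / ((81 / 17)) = 19 / 70389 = 0.00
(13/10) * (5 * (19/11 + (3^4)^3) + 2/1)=189990918/55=3454380.33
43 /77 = 0.56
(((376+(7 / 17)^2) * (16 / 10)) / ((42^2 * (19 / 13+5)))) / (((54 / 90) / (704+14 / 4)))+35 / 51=2021816815 / 32117148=62.95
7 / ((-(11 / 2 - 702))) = 2 / 199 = 0.01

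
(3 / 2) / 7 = 3 / 14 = 0.21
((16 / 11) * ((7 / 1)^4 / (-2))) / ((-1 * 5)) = 19208 / 55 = 349.24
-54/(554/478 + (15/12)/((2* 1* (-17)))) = -65008/1351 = -48.12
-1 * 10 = -10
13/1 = 13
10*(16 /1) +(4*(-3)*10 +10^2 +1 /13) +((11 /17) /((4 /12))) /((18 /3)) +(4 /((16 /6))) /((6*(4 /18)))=250217 /1768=141.53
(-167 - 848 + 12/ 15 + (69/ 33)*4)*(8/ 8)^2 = -55321/ 55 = -1005.84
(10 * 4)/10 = 4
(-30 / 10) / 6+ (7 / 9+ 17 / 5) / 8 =1 / 45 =0.02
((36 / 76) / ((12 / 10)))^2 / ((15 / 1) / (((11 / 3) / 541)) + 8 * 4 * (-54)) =275 / 856292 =0.00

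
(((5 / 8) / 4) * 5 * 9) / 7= 225 / 224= 1.00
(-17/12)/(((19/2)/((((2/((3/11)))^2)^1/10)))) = -2057/2565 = -0.80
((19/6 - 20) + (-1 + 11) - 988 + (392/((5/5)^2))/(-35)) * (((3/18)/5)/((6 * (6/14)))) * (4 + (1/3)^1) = -56.51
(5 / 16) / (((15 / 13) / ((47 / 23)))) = 611 / 1104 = 0.55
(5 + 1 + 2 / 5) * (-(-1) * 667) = 4268.80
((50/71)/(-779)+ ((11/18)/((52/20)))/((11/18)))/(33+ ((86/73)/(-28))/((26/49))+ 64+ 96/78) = 80561340/20607193147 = 0.00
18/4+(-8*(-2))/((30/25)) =107/6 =17.83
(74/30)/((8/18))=111/20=5.55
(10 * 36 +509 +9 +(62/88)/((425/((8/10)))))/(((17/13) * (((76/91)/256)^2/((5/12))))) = 2262418195960832/86071425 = 26285357.72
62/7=8.86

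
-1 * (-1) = 1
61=61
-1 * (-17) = 17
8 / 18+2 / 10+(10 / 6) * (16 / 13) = 1577 / 585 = 2.70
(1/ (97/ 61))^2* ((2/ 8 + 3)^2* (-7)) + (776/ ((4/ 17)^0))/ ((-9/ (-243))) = 3149795945/ 150544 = 20922.76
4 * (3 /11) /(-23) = -12 /253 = -0.05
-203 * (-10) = 2030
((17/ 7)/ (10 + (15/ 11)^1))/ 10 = 187/ 8750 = 0.02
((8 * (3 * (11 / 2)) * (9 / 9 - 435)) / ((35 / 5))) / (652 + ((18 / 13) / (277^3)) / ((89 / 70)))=-25156388892063 / 2004150239359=-12.55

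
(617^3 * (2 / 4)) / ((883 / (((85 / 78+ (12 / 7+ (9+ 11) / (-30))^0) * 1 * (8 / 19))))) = 76572546838 / 654303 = 117029.19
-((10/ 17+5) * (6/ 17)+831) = -240729/ 289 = -832.97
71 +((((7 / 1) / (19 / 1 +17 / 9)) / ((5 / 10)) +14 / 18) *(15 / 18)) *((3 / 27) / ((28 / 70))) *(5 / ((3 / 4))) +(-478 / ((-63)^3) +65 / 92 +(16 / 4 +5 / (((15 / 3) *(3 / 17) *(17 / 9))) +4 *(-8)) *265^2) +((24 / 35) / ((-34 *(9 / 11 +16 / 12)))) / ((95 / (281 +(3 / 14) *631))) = -362744163519635623379 / 206626946897700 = -1755551.10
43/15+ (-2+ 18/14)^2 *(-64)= -21893/735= -29.79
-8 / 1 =-8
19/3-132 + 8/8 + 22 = -308/3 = -102.67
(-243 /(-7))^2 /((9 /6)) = 39366 /49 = 803.39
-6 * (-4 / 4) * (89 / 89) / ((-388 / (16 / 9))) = -8 / 291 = -0.03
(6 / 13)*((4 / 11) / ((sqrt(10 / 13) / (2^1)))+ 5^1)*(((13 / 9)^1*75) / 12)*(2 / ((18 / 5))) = 50*sqrt(130) / 297+ 625 / 54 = 13.49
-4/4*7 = -7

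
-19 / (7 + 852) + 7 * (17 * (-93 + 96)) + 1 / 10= 3067299 / 8590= 357.08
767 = 767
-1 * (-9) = 9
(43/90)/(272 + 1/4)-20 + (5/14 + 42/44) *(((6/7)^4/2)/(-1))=-16762666138/823627035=-20.35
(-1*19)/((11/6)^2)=-684/121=-5.65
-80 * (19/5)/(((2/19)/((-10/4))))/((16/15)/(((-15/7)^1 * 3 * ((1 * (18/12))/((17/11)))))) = -40206375/952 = -42233.59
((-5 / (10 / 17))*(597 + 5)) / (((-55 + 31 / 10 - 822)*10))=5117 / 8739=0.59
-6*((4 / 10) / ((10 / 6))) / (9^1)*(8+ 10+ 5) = -92 / 25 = -3.68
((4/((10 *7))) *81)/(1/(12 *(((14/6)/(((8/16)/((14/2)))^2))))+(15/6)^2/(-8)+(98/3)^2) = 2286144/526681735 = 0.00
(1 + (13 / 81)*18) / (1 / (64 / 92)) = 560 / 207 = 2.71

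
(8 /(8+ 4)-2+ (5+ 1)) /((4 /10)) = 35 /3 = 11.67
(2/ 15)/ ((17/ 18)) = 12/ 85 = 0.14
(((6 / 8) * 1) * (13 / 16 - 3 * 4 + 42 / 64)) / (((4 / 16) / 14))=-442.31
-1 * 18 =-18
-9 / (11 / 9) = -81 / 11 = -7.36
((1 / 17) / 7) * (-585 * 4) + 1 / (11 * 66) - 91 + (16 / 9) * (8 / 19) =-541266631 / 4924458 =-109.91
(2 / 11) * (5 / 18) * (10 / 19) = 50 / 1881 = 0.03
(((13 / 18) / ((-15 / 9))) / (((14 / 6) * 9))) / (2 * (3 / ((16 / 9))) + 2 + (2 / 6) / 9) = -156 / 40915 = -0.00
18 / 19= 0.95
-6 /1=-6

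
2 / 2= 1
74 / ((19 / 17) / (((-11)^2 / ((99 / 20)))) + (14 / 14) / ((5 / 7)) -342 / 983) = 272055080 / 4036001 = 67.41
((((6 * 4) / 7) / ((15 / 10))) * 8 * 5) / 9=640 / 63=10.16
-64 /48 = -4 /3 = -1.33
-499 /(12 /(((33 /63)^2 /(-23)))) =60379 /121716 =0.50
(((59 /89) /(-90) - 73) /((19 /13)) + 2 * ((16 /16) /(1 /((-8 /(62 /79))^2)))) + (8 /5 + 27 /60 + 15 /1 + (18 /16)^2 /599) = 98072497279379 /560681596224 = 174.92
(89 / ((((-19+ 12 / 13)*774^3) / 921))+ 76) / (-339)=-2760469963681 / 12313150501320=-0.22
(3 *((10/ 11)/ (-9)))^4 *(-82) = -820000/ 1185921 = -0.69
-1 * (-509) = 509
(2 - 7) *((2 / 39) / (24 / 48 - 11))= 0.02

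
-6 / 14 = -3 / 7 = -0.43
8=8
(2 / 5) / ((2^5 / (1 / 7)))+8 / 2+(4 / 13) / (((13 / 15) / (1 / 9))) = 1147387 / 283920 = 4.04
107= 107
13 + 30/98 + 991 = 49211/49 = 1004.31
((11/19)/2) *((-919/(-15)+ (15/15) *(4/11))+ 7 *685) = 21088/15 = 1405.87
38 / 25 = 1.52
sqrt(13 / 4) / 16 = sqrt(13) / 32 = 0.11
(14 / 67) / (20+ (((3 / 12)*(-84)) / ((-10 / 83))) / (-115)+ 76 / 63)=1014300 / 95581597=0.01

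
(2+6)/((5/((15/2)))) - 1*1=11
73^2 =5329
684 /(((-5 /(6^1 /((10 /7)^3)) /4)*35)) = -100548 /3125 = -32.18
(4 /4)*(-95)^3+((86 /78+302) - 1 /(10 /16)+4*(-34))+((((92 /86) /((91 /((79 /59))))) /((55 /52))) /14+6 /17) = -3885792090622418 /4533073545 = -857209.14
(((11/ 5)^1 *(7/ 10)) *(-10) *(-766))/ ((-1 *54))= -29491/ 135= -218.45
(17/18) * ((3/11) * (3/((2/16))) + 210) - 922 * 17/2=-251872/33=-7632.48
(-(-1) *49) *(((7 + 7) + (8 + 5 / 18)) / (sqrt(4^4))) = 19649 / 288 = 68.23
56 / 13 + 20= 316 / 13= 24.31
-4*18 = -72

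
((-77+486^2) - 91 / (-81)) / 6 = 9562865 / 243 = 39353.35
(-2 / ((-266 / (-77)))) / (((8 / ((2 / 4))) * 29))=-11 / 8816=-0.00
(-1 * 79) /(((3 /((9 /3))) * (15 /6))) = -158 /5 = -31.60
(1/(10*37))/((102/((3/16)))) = 1/201280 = 0.00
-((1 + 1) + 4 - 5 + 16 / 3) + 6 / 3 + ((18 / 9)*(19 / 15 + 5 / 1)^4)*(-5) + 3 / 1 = -156163292 / 10125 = -15423.54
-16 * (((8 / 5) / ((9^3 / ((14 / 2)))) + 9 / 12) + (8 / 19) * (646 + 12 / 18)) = -302556884 / 69255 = -4368.74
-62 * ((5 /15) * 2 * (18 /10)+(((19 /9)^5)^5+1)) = -28853714152965815362192444728264508 /3589489938459262943851245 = -8038388363.71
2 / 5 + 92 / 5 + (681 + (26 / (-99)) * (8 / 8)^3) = 346271 / 495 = 699.54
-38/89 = -0.43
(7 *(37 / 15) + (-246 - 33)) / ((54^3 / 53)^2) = -5514067 / 185961834720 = -0.00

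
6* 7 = 42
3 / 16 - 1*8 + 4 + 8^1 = 67 / 16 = 4.19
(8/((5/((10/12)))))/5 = 4/15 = 0.27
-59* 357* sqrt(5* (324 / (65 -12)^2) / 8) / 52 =-189567* sqrt(10) / 5512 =-108.76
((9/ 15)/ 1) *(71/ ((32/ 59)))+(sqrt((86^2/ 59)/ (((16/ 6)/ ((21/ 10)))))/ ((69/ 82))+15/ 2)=1763 *sqrt(2065)/ 6785+13767/ 160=97.85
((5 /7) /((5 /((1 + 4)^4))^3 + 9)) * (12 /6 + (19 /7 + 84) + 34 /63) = 54912109375 /7751953566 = 7.08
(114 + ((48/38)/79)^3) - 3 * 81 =-129.00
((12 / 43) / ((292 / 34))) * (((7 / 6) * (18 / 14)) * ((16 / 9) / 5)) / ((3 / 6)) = 544 / 15695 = 0.03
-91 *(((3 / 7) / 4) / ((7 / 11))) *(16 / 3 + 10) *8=-13156 / 7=-1879.43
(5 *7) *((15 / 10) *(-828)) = -43470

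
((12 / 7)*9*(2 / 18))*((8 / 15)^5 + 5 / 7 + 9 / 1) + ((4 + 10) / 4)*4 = 381111254 / 12403125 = 30.73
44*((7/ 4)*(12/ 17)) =924/ 17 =54.35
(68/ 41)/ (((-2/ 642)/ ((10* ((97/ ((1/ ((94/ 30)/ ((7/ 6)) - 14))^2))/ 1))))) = -664058051712/ 10045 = -66108317.74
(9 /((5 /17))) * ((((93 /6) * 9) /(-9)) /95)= -4743 /950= -4.99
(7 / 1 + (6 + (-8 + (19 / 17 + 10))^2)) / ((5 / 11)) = 49.98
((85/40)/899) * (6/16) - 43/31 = -79757/57536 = -1.39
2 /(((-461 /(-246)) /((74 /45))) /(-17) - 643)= -206312 /66336223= -0.00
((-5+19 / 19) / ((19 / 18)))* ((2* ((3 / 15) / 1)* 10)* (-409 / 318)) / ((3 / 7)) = 45808 / 1007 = 45.49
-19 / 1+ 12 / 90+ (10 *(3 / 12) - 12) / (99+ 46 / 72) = -1020251 / 53805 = -18.96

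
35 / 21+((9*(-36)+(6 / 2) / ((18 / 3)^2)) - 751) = -4293 / 4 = -1073.25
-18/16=-1.12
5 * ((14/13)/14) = 5/13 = 0.38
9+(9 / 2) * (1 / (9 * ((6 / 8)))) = 29 / 3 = 9.67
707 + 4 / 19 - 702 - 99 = -1782 / 19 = -93.79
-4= -4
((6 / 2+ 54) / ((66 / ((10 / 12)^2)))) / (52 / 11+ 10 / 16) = 475 / 4239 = 0.11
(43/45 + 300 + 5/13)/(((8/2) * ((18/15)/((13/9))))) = 44071/486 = 90.68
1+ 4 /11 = 15 /11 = 1.36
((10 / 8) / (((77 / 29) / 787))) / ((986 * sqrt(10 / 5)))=3935 * sqrt(2) / 20944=0.27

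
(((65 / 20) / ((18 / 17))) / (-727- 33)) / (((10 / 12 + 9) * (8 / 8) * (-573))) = 221 / 308319840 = 0.00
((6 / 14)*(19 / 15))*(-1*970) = -526.57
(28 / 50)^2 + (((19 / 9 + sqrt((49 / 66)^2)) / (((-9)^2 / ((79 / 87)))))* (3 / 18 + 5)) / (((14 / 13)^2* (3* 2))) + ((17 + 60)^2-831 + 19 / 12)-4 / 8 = 5099.42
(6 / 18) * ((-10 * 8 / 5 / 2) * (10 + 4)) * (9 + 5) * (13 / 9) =-20384 / 27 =-754.96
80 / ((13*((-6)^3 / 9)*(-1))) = 10 / 39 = 0.26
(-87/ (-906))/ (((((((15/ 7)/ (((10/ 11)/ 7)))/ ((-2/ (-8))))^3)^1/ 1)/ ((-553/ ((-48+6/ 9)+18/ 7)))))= 112259/ 27204788160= 0.00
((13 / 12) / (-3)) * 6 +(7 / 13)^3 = -26503 / 13182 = -2.01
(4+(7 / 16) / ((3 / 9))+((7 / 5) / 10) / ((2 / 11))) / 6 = 811 / 800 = 1.01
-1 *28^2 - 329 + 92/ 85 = -94513/ 85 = -1111.92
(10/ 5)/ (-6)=-1/ 3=-0.33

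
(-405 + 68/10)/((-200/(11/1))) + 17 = 38901/1000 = 38.90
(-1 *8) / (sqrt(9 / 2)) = -8 *sqrt(2) / 3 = -3.77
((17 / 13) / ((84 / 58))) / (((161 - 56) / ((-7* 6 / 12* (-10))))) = 493 / 1638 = 0.30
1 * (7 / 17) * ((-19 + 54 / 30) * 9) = -5418 / 85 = -63.74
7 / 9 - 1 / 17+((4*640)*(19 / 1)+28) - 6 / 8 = 29784797 / 612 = 48667.97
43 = 43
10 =10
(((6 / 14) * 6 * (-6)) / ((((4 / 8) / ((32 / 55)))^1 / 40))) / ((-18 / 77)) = 3072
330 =330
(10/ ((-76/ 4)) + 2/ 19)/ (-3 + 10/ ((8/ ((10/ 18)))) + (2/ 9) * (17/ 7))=2016/ 8455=0.24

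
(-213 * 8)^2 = 2903616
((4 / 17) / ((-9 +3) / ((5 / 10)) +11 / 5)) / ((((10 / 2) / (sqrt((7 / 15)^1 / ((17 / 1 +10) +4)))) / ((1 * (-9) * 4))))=0.02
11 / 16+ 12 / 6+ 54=56.69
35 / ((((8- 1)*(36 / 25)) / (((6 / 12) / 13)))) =125 / 936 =0.13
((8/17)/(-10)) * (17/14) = -2/35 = -0.06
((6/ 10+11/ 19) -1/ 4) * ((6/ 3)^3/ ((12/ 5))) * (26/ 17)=4589/ 969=4.74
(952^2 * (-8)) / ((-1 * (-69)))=-7250432 / 69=-105078.72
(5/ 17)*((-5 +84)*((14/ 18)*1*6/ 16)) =2765/ 408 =6.78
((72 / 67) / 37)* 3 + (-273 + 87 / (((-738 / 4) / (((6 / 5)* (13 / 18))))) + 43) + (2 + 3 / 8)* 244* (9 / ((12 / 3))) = 39281364037 / 36590040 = 1073.55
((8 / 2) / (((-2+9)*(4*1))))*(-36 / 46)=-18 / 161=-0.11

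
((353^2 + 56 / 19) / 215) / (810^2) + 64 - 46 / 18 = 61.45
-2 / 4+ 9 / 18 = 0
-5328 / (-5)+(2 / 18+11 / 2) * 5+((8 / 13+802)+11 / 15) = 443899 / 234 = 1897.00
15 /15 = 1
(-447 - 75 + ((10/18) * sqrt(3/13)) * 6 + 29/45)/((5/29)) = -680369/225 + 58 * sqrt(39)/39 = -3014.57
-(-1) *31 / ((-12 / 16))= -124 / 3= -41.33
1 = 1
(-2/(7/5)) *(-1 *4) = 40/7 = 5.71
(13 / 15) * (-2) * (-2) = 52 / 15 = 3.47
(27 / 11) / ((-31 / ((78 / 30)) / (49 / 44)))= -17199 / 75020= -0.23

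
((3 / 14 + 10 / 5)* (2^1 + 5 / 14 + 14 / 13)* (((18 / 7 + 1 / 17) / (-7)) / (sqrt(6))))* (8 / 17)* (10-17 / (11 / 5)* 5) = 90965625* sqrt(6) / 14175161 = 15.72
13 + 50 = 63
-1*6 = -6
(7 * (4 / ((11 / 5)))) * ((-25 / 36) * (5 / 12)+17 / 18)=9905 / 1188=8.34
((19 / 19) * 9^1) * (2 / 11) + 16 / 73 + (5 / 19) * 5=48385 / 15257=3.17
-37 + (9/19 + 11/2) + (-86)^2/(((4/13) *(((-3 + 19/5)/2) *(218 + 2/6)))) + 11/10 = 6105679/24890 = 245.31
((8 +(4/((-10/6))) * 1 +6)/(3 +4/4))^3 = 24389/1000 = 24.39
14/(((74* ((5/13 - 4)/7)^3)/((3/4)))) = -15824991/15365804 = -1.03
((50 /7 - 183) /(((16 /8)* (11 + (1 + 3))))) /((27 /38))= -23389 /2835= -8.25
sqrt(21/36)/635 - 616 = -616 +sqrt(21)/3810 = -616.00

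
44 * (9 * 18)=7128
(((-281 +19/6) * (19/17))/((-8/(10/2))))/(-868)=-158365/708288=-0.22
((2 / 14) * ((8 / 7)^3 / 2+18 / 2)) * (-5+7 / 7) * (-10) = 133720 / 2401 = 55.69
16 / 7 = 2.29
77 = 77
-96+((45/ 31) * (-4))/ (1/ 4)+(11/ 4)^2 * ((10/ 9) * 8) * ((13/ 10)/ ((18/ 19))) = -271007/ 10044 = -26.98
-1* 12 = -12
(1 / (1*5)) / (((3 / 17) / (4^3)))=1088 / 15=72.53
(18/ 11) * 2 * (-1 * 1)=-36/ 11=-3.27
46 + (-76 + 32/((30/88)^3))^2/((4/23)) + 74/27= 35063348481128/11390625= 3078263.79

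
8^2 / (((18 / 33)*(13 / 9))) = 1056 / 13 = 81.23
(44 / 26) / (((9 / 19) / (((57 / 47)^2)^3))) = 1592879438898 / 140129799277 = 11.37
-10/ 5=-2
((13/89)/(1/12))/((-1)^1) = -156/89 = -1.75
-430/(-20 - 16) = 215/18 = 11.94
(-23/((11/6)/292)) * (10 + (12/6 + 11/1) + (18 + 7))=-1934208/11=-175837.09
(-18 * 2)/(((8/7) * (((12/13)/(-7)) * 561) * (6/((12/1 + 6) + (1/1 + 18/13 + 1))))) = 6811/4488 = 1.52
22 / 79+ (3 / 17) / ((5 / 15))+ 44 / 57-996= -76123859 / 76551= -994.42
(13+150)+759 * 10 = 7753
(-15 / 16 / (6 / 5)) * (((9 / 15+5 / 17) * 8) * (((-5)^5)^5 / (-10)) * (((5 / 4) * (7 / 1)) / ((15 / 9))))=-118911266326904296875 / 136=-874347546521355124.08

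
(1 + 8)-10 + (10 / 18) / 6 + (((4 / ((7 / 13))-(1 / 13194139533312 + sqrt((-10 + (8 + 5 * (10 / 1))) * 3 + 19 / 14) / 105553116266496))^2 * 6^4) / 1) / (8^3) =138.78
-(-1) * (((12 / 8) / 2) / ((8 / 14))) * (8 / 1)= 21 / 2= 10.50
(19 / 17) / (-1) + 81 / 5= 1282 / 85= 15.08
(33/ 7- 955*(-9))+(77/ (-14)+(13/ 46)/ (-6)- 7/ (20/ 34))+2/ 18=248717323/ 28980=8582.38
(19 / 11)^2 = 361 / 121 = 2.98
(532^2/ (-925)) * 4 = -1132096/ 925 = -1223.89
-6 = -6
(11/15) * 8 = 88/15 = 5.87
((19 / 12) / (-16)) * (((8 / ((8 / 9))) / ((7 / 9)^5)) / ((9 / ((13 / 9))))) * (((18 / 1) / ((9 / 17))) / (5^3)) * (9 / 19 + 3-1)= -22716369 / 67228000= -0.34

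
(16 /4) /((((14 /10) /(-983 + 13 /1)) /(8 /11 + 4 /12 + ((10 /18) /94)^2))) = -40498930750 /13777533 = -2939.49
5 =5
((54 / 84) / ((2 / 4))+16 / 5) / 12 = 157 / 420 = 0.37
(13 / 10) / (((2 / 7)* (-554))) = -91 / 11080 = -0.01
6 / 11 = 0.55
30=30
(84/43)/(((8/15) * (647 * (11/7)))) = 2205/612062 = 0.00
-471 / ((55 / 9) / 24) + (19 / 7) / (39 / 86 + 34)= -2110016506 / 1140755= -1849.67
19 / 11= 1.73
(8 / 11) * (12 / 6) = 16 / 11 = 1.45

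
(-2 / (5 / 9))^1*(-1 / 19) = 18 / 95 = 0.19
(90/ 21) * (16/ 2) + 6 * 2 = 324/ 7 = 46.29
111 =111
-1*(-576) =576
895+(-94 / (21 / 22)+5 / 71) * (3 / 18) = 7859947 / 8946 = 878.60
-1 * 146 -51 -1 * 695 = -892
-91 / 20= -4.55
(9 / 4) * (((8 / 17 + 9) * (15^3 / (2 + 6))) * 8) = 4890375 / 68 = 71917.28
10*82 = 820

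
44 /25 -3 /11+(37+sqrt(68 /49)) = 2 * sqrt(17) /7+10584 /275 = 39.67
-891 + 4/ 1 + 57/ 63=-18608/ 21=-886.10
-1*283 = -283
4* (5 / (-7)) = -20 / 7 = -2.86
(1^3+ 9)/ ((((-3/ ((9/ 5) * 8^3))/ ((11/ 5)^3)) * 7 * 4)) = -1022208/ 875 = -1168.24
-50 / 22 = -25 / 11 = -2.27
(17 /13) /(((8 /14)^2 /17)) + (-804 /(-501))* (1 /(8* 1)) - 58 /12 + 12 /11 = 73981319 /1146288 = 64.54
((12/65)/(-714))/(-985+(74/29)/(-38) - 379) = 1102/5813633735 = 0.00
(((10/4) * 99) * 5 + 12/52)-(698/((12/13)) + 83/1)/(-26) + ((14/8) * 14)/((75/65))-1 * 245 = 816067/780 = 1046.24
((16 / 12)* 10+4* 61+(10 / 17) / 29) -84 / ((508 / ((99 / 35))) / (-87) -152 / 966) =295.16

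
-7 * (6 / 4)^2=-63 / 4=-15.75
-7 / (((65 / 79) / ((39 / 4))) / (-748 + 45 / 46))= 61965.45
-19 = -19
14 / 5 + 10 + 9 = 109 / 5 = 21.80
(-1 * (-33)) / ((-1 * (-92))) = 33 / 92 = 0.36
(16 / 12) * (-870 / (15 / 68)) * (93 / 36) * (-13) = 1589432 / 9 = 176603.56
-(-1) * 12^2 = 144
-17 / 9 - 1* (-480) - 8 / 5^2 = 107503 / 225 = 477.79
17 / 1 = 17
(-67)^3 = -300763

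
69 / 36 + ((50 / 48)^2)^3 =610421329 / 191102976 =3.19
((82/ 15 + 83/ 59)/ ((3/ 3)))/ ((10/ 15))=10.31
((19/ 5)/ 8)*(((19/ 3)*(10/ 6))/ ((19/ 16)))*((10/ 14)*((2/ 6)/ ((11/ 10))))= 0.91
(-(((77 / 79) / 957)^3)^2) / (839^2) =-117649 / 74199671936664716221832221569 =-0.00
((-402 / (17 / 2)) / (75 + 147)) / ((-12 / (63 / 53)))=1407 / 66674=0.02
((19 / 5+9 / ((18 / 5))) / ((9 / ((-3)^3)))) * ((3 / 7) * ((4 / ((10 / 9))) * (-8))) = 5832 / 25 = 233.28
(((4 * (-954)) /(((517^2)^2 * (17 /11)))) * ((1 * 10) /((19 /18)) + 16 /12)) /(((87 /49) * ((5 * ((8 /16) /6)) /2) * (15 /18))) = -167537664 /138266615079175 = -0.00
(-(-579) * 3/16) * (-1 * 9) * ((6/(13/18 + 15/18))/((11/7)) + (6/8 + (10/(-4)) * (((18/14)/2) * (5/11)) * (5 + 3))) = 12709629/4928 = 2579.06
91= 91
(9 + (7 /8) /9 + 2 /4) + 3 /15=3527 /360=9.80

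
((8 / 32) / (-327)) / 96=-1 / 125568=-0.00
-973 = -973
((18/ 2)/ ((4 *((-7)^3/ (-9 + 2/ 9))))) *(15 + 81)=1896/ 343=5.53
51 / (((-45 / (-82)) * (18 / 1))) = 697 / 135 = 5.16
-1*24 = -24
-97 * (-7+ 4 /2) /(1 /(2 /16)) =485 /8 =60.62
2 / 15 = 0.13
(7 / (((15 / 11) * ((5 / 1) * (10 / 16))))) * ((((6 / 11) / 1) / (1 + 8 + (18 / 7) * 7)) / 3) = 0.01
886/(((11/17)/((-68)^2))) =69646688/11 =6331517.09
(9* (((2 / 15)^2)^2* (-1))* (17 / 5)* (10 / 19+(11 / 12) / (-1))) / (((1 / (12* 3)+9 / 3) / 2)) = 48416 / 19415625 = 0.00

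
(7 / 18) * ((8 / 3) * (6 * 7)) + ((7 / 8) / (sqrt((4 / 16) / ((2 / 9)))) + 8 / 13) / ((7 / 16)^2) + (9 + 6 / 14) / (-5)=64 * sqrt(2) / 21 + 1286626 / 28665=49.19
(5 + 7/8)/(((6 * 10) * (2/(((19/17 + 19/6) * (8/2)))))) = 0.84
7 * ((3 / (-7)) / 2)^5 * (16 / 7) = -243 / 33614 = -0.01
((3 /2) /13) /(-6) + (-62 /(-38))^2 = 49611 /18772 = 2.64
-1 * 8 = -8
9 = 9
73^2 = 5329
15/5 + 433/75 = 658/75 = 8.77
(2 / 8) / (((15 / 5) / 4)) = 1 / 3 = 0.33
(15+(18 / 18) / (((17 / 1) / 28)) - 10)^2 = 12769 / 289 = 44.18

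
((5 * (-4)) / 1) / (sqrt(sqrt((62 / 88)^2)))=-40 * sqrt(341) / 31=-23.83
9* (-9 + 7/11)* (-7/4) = 1449/11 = 131.73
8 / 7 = 1.14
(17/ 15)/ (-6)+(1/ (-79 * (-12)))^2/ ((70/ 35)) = -565849/ 2995680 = -0.19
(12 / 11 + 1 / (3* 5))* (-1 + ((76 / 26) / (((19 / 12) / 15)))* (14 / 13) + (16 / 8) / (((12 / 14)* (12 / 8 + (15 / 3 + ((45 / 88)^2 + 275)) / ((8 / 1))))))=1266196206983 / 37866820563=33.44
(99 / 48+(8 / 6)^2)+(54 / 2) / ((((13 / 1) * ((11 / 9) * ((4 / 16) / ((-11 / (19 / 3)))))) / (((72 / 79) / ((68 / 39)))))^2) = 492307387729 / 93760889616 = 5.25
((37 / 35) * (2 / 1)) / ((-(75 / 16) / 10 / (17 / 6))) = -20128 / 1575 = -12.78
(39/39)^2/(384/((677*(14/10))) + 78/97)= 459683/555882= 0.83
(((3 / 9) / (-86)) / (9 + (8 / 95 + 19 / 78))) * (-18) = 22230 / 2972117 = 0.01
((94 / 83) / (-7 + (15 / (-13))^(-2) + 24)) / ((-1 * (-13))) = 10575 / 2154763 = 0.00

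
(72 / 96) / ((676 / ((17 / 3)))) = 17 / 2704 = 0.01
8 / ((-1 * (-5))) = 8 / 5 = 1.60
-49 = -49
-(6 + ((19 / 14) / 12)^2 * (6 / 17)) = -6.00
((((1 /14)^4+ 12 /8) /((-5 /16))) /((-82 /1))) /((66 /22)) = 11525 /590646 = 0.02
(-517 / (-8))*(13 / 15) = 6721 / 120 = 56.01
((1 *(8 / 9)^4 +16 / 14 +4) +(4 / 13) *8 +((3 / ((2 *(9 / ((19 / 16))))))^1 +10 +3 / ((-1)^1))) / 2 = 294735083 / 38211264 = 7.71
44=44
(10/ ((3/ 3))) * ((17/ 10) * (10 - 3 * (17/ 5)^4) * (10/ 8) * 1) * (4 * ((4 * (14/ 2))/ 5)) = -186068.78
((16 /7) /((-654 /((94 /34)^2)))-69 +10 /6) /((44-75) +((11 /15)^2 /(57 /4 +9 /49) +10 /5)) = 9454536247050 /4065158783063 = 2.33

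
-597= -597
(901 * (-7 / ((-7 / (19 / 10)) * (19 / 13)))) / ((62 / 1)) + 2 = 12953 / 620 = 20.89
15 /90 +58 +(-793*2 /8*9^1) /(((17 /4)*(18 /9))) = -7739 /51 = -151.75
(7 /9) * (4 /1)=28 /9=3.11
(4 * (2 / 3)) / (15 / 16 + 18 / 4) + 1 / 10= 1541 / 2610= 0.59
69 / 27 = 23 / 9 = 2.56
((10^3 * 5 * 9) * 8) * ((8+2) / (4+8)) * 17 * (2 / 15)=680000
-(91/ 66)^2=-8281/ 4356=-1.90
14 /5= 2.80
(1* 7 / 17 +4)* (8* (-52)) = -31200 / 17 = -1835.29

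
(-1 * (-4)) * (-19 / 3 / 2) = -38 / 3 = -12.67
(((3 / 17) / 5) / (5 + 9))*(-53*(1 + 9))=-159 / 119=-1.34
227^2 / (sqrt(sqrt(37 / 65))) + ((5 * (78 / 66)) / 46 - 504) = -254959 / 506 + 51529 * 37^(3 / 4) * 65^(1 / 4) / 37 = 58820.02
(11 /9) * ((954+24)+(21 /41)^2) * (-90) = -180890490 /1681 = -107608.86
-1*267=-267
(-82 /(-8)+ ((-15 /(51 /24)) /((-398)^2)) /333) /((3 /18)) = 3063810527 /49818058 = 61.50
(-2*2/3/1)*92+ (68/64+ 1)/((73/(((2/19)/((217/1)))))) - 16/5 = -4545986321/36117480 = -125.87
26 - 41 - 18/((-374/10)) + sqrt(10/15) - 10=-4585/187 + sqrt(6)/3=-23.70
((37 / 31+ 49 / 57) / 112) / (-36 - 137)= -907 / 8559348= -0.00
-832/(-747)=1.11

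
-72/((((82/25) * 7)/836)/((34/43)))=-25581600/12341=-2072.90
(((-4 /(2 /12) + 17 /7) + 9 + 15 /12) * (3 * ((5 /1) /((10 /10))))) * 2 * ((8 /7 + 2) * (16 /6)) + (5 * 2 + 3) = -138843 /49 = -2833.53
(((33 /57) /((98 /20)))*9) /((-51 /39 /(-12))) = 9.76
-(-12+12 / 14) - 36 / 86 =3228 / 301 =10.72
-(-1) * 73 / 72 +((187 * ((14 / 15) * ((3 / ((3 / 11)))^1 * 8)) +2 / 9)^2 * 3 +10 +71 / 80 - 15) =7643278530439 / 10800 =707710975.04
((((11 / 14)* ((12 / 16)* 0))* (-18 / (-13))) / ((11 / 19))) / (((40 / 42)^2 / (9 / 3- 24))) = 0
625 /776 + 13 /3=11963 /2328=5.14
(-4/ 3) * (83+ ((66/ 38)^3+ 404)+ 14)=-4629728/ 6859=-674.99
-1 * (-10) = 10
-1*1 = -1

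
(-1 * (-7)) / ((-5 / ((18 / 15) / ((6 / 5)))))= -7 / 5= -1.40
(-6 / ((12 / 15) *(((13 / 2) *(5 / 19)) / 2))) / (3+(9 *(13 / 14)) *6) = -133 / 806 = -0.17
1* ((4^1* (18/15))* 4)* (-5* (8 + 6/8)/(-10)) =84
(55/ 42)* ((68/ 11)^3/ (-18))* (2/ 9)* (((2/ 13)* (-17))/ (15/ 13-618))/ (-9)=26726720/ 14854307391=0.00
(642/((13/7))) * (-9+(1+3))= -22470/13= -1728.46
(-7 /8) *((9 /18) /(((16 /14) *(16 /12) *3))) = -49 /512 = -0.10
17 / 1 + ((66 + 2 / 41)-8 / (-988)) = 841117 / 10127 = 83.06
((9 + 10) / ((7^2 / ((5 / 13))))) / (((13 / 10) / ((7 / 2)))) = 475 / 1183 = 0.40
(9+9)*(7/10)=63/5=12.60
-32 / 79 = -0.41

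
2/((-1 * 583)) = -2/583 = -0.00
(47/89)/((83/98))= 4606/7387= 0.62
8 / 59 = 0.14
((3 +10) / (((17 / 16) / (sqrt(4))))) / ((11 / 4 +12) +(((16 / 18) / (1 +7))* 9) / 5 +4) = 8320 / 6443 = 1.29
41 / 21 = 1.95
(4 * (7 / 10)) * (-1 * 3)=-42 / 5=-8.40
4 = 4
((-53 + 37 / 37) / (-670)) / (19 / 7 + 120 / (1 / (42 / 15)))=182 / 794285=0.00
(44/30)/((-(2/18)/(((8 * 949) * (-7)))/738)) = 2588537952/5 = 517707590.40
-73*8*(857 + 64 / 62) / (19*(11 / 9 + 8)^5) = -917256300984 / 2320094938727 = -0.40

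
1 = 1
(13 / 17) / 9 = 0.08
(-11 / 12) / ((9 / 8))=-22 / 27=-0.81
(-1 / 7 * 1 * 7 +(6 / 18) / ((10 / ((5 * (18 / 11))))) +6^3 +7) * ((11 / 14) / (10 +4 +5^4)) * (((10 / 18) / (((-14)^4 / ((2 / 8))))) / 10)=815 / 8248068864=0.00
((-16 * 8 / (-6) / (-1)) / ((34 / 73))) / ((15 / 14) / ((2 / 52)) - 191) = 8176 / 29121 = 0.28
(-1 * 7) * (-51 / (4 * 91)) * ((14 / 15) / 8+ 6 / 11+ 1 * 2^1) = 29869 / 11440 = 2.61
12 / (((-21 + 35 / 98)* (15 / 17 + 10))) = -168 / 3145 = -0.05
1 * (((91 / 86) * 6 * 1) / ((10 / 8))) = 1092 / 215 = 5.08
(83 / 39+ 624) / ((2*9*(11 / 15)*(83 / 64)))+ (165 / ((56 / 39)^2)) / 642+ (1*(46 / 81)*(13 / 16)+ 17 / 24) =24433411883611 / 645192003456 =37.87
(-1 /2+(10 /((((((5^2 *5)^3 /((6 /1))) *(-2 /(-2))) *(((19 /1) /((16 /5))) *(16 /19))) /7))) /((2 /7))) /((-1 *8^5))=1952537 /128000000000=0.00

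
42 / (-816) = -7 / 136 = -0.05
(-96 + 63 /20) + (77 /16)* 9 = -3963 /80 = -49.54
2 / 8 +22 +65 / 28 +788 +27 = 5877 / 7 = 839.57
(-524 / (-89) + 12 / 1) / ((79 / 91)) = 144872 / 7031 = 20.60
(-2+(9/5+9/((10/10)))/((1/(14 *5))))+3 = 757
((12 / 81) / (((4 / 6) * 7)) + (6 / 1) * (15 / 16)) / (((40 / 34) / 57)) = 920873 / 3360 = 274.07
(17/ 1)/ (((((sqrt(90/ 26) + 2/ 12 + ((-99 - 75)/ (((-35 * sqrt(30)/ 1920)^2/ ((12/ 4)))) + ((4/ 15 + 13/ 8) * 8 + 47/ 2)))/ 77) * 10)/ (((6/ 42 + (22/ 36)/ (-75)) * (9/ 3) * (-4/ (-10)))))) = -971939468420921/ 2403341119643740875 - 571560451 * sqrt(65)/ 320445482619165450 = -0.00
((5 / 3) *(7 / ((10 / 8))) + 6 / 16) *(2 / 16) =233 / 192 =1.21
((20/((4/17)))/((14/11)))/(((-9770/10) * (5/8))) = -748/6839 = -0.11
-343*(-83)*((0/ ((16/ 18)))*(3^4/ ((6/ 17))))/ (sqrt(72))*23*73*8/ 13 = 0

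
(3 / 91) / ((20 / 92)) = 69 / 455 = 0.15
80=80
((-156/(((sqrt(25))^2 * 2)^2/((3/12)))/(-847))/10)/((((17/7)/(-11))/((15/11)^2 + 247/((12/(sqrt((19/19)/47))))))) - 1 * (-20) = 452539649/22627000 - 3211 * sqrt(47)/878900000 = 20.00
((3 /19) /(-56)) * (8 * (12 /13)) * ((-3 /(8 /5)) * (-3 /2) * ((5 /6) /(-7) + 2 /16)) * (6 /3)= -135 /193648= -0.00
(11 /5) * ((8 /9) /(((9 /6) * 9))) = 176 /1215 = 0.14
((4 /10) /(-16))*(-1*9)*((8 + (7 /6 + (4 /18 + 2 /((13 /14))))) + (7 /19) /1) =52957 /19760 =2.68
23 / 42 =0.55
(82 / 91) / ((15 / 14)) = 164 / 195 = 0.84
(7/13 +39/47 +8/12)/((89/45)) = 55950/54379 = 1.03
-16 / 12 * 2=-8 / 3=-2.67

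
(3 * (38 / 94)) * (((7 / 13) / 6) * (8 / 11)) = 532 / 6721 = 0.08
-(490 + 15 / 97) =-47545 / 97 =-490.15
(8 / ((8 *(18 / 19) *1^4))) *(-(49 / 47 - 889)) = 396473 / 423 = 937.29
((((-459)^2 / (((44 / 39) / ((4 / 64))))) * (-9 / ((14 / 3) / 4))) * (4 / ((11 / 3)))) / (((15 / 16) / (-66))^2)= -85189283712 / 175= -486795906.93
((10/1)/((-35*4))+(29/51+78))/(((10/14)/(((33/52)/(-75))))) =-616517/663000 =-0.93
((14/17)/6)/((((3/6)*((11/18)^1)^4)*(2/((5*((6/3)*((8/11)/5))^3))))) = 1003290624/8282047675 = 0.12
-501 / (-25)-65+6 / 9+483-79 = 26978 / 75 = 359.71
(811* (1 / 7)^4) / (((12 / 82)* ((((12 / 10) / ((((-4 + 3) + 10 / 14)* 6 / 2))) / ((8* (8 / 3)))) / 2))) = -10640320 / 151263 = -70.34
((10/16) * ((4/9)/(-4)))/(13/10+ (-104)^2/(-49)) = 1225/3870828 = 0.00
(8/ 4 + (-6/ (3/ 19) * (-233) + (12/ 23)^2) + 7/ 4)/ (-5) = -3748715/ 2116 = -1771.60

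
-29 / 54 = -0.54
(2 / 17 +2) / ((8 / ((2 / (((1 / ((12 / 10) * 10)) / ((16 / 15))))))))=576 / 85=6.78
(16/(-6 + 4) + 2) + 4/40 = -59/10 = -5.90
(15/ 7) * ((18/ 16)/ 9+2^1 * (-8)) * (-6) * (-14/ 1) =-2857.50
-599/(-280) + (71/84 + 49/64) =25201/6720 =3.75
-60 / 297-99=-9821 / 99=-99.20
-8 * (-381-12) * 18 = 56592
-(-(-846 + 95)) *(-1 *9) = 6759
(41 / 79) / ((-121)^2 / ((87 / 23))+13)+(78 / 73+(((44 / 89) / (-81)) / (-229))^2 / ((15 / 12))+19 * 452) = 228056165338772206203728567 / 26551908623426021959590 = 8589.07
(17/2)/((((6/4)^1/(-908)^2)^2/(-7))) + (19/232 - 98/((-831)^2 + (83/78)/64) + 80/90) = -129385310007397242434678863/7197921882360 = -17975370130715.47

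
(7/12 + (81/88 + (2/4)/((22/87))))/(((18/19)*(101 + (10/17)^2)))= 5046229/139181328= 0.04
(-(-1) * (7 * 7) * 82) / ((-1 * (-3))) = 4018 / 3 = 1339.33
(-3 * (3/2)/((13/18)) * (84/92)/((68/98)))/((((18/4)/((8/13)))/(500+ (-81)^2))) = -22745016/2873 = -7916.82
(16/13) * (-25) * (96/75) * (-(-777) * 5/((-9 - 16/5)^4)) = -1243200000/179995933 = -6.91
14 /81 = 0.17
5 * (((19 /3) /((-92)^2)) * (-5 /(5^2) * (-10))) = 95 /12696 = 0.01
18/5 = 3.60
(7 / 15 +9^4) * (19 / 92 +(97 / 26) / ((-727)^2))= 1284910282475 / 948181026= 1355.13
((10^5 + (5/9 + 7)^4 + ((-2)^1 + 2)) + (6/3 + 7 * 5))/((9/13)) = 8810413729/59049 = 149205.13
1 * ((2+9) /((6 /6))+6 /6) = 12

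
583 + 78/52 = 1169/2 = 584.50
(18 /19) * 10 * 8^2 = 11520 /19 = 606.32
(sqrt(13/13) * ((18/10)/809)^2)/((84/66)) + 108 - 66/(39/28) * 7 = -666130750217/2977888550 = -223.69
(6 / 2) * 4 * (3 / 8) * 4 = 18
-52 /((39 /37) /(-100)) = 14800 /3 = 4933.33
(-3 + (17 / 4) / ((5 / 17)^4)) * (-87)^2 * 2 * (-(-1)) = 10690130133 / 1250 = 8552104.11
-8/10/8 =-1/10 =-0.10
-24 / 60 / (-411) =0.00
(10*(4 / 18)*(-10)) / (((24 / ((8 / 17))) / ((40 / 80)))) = -100 / 459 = -0.22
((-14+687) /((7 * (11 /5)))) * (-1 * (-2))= 6730 /77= 87.40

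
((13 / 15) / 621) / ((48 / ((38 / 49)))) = 247 / 10954440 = 0.00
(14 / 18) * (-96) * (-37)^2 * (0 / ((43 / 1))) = 0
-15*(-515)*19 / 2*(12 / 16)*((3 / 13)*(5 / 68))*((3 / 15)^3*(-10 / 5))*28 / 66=-123291 / 19448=-6.34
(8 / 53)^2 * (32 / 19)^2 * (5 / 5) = 65536 / 1014049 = 0.06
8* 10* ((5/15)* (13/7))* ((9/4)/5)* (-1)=-156/7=-22.29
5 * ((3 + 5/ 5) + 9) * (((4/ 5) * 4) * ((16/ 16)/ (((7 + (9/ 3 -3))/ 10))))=2080/ 7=297.14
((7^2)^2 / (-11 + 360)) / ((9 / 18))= 4802 / 349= 13.76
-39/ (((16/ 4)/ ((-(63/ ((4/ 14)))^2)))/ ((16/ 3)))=2528253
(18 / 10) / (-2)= -9 / 10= -0.90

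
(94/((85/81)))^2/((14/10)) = 57972996/10115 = 5731.39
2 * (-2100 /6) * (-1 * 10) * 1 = 7000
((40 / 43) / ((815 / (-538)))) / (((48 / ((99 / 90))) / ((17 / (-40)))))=50303 / 8410800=0.01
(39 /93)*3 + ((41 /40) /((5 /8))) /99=97796 /76725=1.27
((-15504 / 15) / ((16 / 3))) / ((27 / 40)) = -2584 / 9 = -287.11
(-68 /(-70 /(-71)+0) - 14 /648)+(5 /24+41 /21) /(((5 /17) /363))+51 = 60073889 /22680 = 2648.76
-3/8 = -0.38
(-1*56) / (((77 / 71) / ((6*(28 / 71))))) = -1344 / 11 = -122.18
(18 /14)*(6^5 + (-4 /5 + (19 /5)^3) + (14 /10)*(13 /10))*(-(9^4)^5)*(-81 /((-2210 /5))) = -17353393538950366528299391917 /773500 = -22434897917195043992630.11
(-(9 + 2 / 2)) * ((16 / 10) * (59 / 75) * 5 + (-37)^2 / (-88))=61139 / 660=92.63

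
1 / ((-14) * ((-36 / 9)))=1 / 56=0.02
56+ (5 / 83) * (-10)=4598 / 83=55.40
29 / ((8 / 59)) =1711 / 8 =213.88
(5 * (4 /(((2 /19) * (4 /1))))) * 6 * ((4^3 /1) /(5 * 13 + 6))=18240 /71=256.90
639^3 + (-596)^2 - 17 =261272318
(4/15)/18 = 2/135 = 0.01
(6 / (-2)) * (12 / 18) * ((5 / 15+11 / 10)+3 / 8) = -217 / 60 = -3.62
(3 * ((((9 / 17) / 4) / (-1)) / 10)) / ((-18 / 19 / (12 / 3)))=57 / 340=0.17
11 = 11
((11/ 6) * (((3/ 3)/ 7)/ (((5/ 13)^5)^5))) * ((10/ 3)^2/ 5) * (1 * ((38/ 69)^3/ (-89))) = -8518385267386983210165652465554512/ 329366319715976715087890625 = -25862951.85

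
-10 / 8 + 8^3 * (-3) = -1537.25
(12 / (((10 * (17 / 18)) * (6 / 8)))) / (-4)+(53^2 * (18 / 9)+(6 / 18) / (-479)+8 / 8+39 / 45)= 228795599 / 40715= 5619.44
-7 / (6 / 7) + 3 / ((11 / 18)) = -215 / 66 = -3.26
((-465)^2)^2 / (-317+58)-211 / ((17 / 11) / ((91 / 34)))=-27023433564899 / 149702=-180514846.59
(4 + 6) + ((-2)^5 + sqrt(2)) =-22 + sqrt(2) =-20.59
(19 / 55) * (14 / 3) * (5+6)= 266 / 15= 17.73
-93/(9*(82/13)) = -403/246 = -1.64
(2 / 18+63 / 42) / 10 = 0.16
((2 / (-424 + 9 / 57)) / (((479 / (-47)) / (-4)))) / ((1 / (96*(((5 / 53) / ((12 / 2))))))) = -571520 / 204441511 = -0.00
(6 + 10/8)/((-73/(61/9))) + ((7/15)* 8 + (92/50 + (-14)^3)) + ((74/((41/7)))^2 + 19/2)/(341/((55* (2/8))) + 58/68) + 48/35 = -1315413963387877/481636253700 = -2731.14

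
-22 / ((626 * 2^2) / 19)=-209 / 1252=-0.17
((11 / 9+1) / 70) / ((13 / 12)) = 8 / 273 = 0.03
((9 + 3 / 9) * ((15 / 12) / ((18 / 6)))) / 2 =35 / 18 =1.94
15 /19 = 0.79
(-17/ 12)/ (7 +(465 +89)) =-1/ 396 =-0.00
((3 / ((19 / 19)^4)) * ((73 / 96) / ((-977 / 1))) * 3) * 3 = -657 / 31264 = -0.02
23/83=0.28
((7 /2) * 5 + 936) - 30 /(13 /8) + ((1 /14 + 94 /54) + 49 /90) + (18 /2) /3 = 23105507 /24570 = 940.40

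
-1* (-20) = 20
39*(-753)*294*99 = -854755902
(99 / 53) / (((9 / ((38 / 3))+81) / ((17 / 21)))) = 0.02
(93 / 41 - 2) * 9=99 / 41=2.41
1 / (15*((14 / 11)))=11 / 210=0.05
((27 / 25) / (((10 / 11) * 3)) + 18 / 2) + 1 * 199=52099 / 250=208.40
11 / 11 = 1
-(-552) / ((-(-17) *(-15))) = -184 / 85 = -2.16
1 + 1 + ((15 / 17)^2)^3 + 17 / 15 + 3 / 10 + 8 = 8620904917 / 724127070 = 11.91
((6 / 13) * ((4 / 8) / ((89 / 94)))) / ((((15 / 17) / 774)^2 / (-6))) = -32548997232 / 28925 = -1125289.45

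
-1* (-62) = 62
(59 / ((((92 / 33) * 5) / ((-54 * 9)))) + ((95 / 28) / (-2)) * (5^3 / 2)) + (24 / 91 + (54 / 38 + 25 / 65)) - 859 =-9607723767 / 3181360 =-3020.01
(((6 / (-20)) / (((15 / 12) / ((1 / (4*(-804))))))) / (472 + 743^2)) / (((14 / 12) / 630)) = 27 / 370189070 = 0.00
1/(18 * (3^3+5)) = 1/576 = 0.00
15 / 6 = 5 / 2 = 2.50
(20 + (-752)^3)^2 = 180845206874784144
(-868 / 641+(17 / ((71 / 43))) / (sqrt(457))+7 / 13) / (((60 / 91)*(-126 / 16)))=13594 / 86535- 19006*sqrt(457) / 4380345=0.06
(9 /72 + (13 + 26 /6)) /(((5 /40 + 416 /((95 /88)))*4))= 39805 /3515508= 0.01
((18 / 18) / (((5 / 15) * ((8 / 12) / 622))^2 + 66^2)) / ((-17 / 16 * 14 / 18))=-1128153744 / 4061071440083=-0.00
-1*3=-3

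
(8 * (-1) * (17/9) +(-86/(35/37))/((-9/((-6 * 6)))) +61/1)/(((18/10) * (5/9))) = -100097/315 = -317.77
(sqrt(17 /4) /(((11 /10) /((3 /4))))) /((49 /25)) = 375*sqrt(17) /2156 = 0.72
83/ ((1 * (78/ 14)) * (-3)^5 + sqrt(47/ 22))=-121135014/ 1975895335 - 4067 * sqrt(1034)/ 1975895335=-0.06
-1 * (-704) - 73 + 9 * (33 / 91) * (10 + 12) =63955 / 91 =702.80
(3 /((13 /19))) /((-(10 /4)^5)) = -1824 /40625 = -0.04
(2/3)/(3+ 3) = 1/9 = 0.11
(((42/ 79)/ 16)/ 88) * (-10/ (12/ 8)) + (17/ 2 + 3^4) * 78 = 97063789/ 13904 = 6981.00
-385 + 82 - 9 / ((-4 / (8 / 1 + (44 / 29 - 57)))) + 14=-395.84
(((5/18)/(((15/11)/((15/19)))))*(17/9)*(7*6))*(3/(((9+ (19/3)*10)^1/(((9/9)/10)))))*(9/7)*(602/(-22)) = -2193/1178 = -1.86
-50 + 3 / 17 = -49.82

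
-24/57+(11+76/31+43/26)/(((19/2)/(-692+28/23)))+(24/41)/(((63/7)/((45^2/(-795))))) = -420561829456/382689203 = -1098.96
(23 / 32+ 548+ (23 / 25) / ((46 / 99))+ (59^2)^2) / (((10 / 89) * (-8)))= -862795312951 / 64000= -13481176.76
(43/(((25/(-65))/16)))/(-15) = 8944/75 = 119.25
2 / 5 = 0.40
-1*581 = -581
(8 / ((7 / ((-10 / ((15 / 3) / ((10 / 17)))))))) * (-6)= 960 / 119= 8.07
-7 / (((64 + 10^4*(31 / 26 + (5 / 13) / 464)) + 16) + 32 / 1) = -2639 / 4540349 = -0.00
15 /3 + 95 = 100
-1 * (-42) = 42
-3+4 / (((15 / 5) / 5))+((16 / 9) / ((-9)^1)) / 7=2063 / 567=3.64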